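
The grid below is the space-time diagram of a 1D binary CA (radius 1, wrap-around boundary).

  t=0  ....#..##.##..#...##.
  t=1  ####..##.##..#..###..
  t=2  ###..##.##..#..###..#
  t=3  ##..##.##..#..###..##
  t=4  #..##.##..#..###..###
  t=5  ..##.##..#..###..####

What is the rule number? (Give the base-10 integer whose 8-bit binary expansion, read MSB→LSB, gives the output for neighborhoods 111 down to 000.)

  ### -> #   bit 7 = 1  t=1,i=1
  ##. -> .   bit 6 = 0  t=0,i=8
  #.# -> #   bit 5 = 1  t=0,i=9
  #.. -> .   bit 4 = 0  t=0,i=5
  .## -> #   bit 3 = 1  t=0,i=7
  .#. -> .   bit 2 = 0  t=0,i=4
  ..# -> #   bit 1 = 1  t=0,i=3
  ... -> #   bit 0 = 1  t=0,i=0
  bits 10101011 = 171

171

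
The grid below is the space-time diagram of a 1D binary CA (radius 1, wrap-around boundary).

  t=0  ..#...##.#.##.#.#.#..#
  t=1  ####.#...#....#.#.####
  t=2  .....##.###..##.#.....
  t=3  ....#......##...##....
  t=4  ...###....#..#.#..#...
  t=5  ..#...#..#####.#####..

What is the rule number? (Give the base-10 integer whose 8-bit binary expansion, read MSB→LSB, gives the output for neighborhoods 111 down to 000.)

  nb ###: next=.  (t=1,i=0, bit7=0)
  nb ##.: next=.  (t=0,i=7, bit6=0)
  nb #.#: next=.  (t=0,i=8, bit5=0)
  nb #..: next=#  (t=0,i=0, bit4=1)
  nb .##: next=.  (t=0,i=6, bit3=0)
  nb .#.: next=#  (t=0,i=2, bit2=1)
  nb ..#: next=#  (t=0,i=1, bit1=1)
  nb ...: next=.  (t=0,i=4, bit0=0)
  bits 00010110 = 22

22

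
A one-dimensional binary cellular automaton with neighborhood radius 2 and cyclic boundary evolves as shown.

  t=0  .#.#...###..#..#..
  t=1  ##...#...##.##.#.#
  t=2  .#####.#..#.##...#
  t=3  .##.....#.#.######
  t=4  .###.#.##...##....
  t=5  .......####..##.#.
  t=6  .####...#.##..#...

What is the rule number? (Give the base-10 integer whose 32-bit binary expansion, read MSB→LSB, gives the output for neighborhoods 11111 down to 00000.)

  #####|.  b31=0 t=2,i=3
  ####.|.  b30=0 t=2,i=4
  ###.#|.  b29=0 t=2,i=5
  ###..|#  b28=1 t=0,i=9
  ##.##|.  b27=0 t=1,i=11
  ##.#.|.  b26=0 t=1,i=14
  ##..#|#  b25=1 t=0,i=10
  ##...|#  b24=1 t=1,i=2
  #.###|#  b23=1 t=1,i=17
  #.##.|#  b22=1 t=1,i=12
  #.#.#|.  b21=0 t=1,i=15
  #.#..|.  b20=0 t=0,i=3
  #..##|.  b19=0 t=5,i=12
  #..#.|.  b18=0 t=0,i=11
  #...#|#  b17=1 t=0,i=5
  #....|.  b16=0 t=3,i=4
  .####|#  b15=1 t=2,i=2
  .###.|.  b14=0 t=0,i=8
  .##.#|#  b13=1 t=1,i=10
  .##..|#  b12=1 t=2,i=13
  .#.##|.  b11=0 t=1,i=16
  .#.#.|.  b10=0 t=0,i=2
  .#..#|#  b9=1 t=0,i=13
  .#...|.  b8=0 t=0,i=4
  ..###|.  b7=0 t=0,i=7
  ..##.|.  b6=0 t=1,i=9
  ..#.#|#  b5=1 t=0,i=1
  ..#..|#  b4=1 t=0,i=12
  ...##|.  b3=0 t=0,i=6
  ...#.|#  b2=1 t=0,i=0
  ....#|.  b1=0 t=3,i=6
  .....|#  b0=1 t=3,i=5
  bits 00010011110000101011001000110101 = 331526709

331526709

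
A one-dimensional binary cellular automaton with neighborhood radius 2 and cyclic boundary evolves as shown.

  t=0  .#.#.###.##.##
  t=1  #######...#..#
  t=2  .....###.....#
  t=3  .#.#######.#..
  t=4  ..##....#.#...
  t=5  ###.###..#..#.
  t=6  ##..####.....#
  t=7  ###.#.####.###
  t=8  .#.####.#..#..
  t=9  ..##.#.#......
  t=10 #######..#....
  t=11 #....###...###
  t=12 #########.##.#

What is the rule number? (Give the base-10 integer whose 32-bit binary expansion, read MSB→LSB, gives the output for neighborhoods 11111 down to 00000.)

  [31] ##### => .  t=1,i=1
  [30] ####. => #  t=1,i=5
  [29] ###.# => .  t=0,i=7
  [28] ###.. => #  t=1,i=6
  [27] ##.## => .  t=0,i=8
  [26] ##.#. => #  t=0,i=0
  [25] ##..# => #  t=5,i=7
  [24] ##... => #  t=1,i=7
  [23] #.### => #  t=0,i=5
  [22] #.##. => .  t=0,i=9
  [21] #.#.# => #  t=0,i=1
  [20] #.#.. => .  t=3,i=11
  [19] #..## => .  t=1,i=12
  [18] #..#. => .  t=5,i=8
  [17] #...# => .  t=1,i=8
  [16] #.... => #  t=2,i=1
  [15] .#### => .  t=1,i=0
  [14] .###. => #  t=0,i=6
  [13] .##.# => #  t=0,i=10
  [12] .##.. => .  t=4,i=3
  [11] .#.## => #  t=0,i=4
  [10] .#.#. => #  t=0,i=2
  [9] .#..# => .  t=1,i=11
  [8] .#... => .  t=2,i=0
  [7] ..### => #  t=1,i=13
  [6] ..##. => #  t=4,i=2
  [5] ..#.# => .  t=3,i=1
  [4] ..#.. => .  t=1,i=10
  [3] ...## => #  t=2,i=4
  [2] ...#. => .  t=1,i=9
  [1] ....# => #  t=2,i=3
  [0] ..... => .  t=2,i=2
  bits 01010111101000010110110011001010 = 1470196938

1470196938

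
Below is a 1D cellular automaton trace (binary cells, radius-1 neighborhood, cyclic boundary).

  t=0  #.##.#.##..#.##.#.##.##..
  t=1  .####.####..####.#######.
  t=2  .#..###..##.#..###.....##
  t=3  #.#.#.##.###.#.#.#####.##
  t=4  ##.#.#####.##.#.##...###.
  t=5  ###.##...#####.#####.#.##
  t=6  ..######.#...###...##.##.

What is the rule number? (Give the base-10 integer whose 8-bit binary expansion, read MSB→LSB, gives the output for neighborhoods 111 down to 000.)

  [7] ### => .  t=1,i=2
  [6] ##. => #  t=0,i=3
  [5] #.# => #  t=0,i=1
  [4] #.. => #  t=0,i=9
  [3] .## => #  t=0,i=2
  [2] .#. => .  t=0,i=0
  [1] ..# => .  t=0,i=10
  [0] ... => #  t=2,i=19
  bits 01111001 = 121

121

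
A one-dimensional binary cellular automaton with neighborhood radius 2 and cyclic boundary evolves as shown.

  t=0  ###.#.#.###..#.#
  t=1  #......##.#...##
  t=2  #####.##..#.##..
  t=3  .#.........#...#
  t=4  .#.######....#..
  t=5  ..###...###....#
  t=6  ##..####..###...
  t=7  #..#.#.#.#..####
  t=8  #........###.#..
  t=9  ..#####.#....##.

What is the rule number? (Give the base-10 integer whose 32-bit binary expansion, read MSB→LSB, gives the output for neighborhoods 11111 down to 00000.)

  nb #####: next=.  (t=2,i=2, bit31=0)
  nb ####.: next=.  (t=0,i=1, bit30=0)
  nb ###.#: next=.  (t=0,i=2, bit29=0)
  nb ###..: next=#  (t=0,i=10, bit28=1)
  nb ##.##: next=.  (t=2,i=5, bit27=0)
  nb ##.#.: next=.  (t=0,i=3, bit26=0)
  nb ##..#: next=.  (t=0,i=11, bit25=0)
  nb ##...: next=#  (t=1,i=1, bit24=1)
  nb #.###: next=#  (t=0,i=8, bit23=1)
  nb #.##.: next=.  (t=2,i=6, bit22=0)
  nb #.#.#: next=.  (t=0,i=4, bit21=0)
  nb #.#..: next=#  (t=1,i=10, bit20=1)
  nb #..##: next=#  (t=2,i=15, bit19=1)
  nb #..#.: next=.  (t=0,i=12, bit18=0)
  nb #...#: next=#  (t=1,i=12, bit17=1)
  nb #....: next=#  (t=1,i=2, bit16=1)
  nb .####: next=#  (t=0,i=0, bit15=1)
  nb .###.: next=.  (t=0,i=9, bit14=0)
  nb .##.#: next=.  (t=1,i=8, bit13=0)
  nb .##..: next=.  (t=2,i=7, bit12=0)
  nb .#.##: next=#  (t=0,i=7, bit11=1)
  nb .#.#.: next=.  (t=0,i=5, bit10=0)
  nb .#..#: next=#  (t=5,i=0, bit9=1)
  nb .#...: next=.  (t=1,i=11, bit8=0)
  nb ..###: next=.  (t=1,i=14, bit7=0)
  nb ..##.: next=#  (t=1,i=7, bit6=1)
  nb ..#.#: next=.  (t=0,i=13, bit5=0)
  nb ..#..: next=.  (t=3,i=11, bit4=0)
  nb ...##: next=#  (t=1,i=6, bit3=1)
  nb ...#.: next=.  (t=3,i=10, bit2=0)
  nb ....#: next=.  (t=1,i=5, bit1=0)
  nb .....: next=#  (t=1,i=3, bit0=1)
  bits 00010001100110111000101001001001 = 295406153

295406153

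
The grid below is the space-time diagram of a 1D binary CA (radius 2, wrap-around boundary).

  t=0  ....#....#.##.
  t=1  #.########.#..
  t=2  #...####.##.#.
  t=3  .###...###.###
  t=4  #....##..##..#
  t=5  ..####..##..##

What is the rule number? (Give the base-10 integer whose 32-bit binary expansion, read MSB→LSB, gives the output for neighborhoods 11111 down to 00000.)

  #####|#  b31=1 t=1,i=4
  ####.|.  b30=0 t=1,i=8
  ###.#|#  b29=1 t=1,i=9
  ###..|.  b28=0 t=3,i=3
  ##.##|#  b27=1 t=2,i=8
  ##.#.|#  b26=1 t=1,i=10
  ##..#|.  b25=0 t=4,i=7
  ##...|.  b24=0 t=0,i=13
  #.###|.  b23=0 t=1,i=2
  #.##.|#  b22=1 t=0,i=11
  #.#.#|#  b21=1 t=2,i=12
  #.#..|.  b20=0 t=1,i=11
  #..##|#  b19=1 t=4,i=8
  #..#.|.  b18=0 t=1,i=13
  #...#|#  b17=1 t=2,i=2
  #....|#  b16=1 t=0,i=0
  .####|.  b15=0 t=1,i=3
  .###.|.  b14=0 t=3,i=2
  .##.#|.  b13=0 t=2,i=10
  .##..|.  b12=0 t=0,i=12
  .#.##|.  b11=0 t=0,i=10
  .#.#.|#  b10=1 t=2,i=13
  .#..#|#  b9=1 t=1,i=12
  .#...|#  b8=1 t=0,i=5
  ..###|.  b7=0 t=2,i=4
  ..##.|#  b6=1 t=4,i=5
  ..#.#|#  b5=1 t=0,i=9
  ..#..|#  b4=1 t=0,i=4
  ...##|#  b3=1 t=2,i=3
  ...#.|#  b2=1 t=0,i=3
  ....#|#  b1=1 t=0,i=2
  .....|.  b0=0 t=0,i=1
  bits 10101100011010110000011101111110 = 2892695422

2892695422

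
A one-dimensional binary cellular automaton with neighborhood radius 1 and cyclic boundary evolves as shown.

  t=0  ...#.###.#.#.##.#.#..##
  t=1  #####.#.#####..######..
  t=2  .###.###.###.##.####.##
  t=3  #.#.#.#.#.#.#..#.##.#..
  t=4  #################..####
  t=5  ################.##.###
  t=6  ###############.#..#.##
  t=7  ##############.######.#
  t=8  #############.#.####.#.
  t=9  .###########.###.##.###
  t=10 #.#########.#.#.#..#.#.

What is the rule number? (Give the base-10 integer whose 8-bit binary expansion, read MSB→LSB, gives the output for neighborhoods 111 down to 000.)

  [7] ### => #  t=0,i=6
  [6] ##. => .  t=0,i=7
  [5] #.# => #  t=0,i=4
  [4] #.. => #  t=0,i=0
  [3] .## => .  t=0,i=5
  [2] .#. => #  t=0,i=3
  [1] ..# => #  t=0,i=2
  [0] ... => #  t=0,i=1
  bits 10110111 = 183

183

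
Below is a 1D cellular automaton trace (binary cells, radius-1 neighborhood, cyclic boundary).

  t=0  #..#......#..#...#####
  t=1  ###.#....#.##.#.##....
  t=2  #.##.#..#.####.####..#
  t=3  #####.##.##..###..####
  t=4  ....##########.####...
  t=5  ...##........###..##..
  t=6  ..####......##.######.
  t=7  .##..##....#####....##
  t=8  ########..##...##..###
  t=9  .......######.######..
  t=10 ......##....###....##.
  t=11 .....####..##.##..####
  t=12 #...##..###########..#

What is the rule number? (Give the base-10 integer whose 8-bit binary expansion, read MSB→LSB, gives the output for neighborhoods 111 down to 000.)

  nb ###: next=.  (t=0,i=18, bit7=0)
  nb ##.: next=#  (t=0,i=0, bit6=1)
  nb #.#: next=#  (t=1,i=3, bit5=1)
  nb #..: next=#  (t=0,i=1, bit4=1)
  nb .##: next=#  (t=0,i=17, bit3=1)
  nb .#.: next=.  (t=0,i=3, bit2=0)
  nb ..#: next=#  (t=0,i=2, bit1=1)
  nb ...: next=.  (t=0,i=5, bit0=0)
  bits 01111010 = 122

122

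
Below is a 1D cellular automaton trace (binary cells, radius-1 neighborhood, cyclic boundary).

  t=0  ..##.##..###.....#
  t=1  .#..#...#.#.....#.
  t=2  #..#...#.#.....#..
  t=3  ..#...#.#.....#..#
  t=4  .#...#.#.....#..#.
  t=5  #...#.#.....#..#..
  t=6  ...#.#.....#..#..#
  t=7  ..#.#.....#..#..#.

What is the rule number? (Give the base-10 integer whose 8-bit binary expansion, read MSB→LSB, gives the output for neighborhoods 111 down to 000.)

162

  [7] ### => #  t=0,i=10
  [6] ##. => .  t=0,i=3
  [5] #.# => #  t=0,i=4
  [4] #.. => .  t=0,i=0
  [3] .## => .  t=0,i=2
  [2] .#. => .  t=0,i=17
  [1] ..# => #  t=0,i=1
  [0] ... => .  t=0,i=13
  bits 10100010 = 162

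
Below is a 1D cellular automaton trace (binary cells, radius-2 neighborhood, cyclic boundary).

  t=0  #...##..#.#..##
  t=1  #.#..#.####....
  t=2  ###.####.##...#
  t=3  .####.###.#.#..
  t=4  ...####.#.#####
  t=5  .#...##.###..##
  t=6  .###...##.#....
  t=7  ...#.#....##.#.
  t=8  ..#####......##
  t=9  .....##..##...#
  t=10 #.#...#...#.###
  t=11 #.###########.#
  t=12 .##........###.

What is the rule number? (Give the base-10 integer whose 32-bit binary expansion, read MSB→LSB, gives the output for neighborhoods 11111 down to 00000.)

  nb #####: next=.  (t=4,i=12, bit31=0)
  nb ####.: next=#  (t=1,i=9, bit30=1)
  nb ###.#: next=#  (t=2,i=2, bit29=1)
  nb ###..: next=#  (t=0,i=0, bit28=1)
  nb ##.##: next=#  (t=2,i=3, bit27=1)
  nb ##.#.: next=.  (t=3,i=9, bit26=0)
  nb ##..#: next=.  (t=0,i=6, bit25=0)
  nb ##...: next=.  (t=0,i=1, bit24=0)
  nb #.###: next=#  (t=1,i=7, bit23=1)
  nb #.##.: next=.  (t=2,i=9, bit22=0)
  nb #.#.#: next=#  (t=3,i=10, bit21=1)
  nb #.#..: next=#  (t=0,i=10, bit20=1)
  nb #..##: next=.  (t=0,i=12, bit19=0)
  nb #..#.: next=#  (t=0,i=7, bit18=1)
  nb #...#: next=#  (t=0,i=2, bit17=1)
  nb #....: next=.  (t=1,i=12, bit16=0)
  nb .####: next=.  (t=1,i=8, bit15=0)
  nb .###.: next=.  (t=0,i=14, bit14=0)
  nb .##.#: next=.  (t=5,i=6, bit13=0)
  nb .##..: next=#  (t=0,i=5, bit12=1)
  nb .#.##: next=#  (t=1,i=6, bit11=1)
  nb .#.#.: next=#  (t=0,i=9, bit10=1)
  nb .#..#: next=.  (t=0,i=11, bit9=0)
  nb .#...: next=#  (t=3,i=13, bit8=1)
  nb ..###: next=.  (t=0,i=13, bit7=0)
  nb ..##.: next=.  (t=0,i=4, bit6=0)
  nb ..#.#: next=#  (t=0,i=8, bit5=1)
  nb ..#..: next=#  (t=9,i=14, bit4=1)
  nb ...##: next=.  (t=0,i=3, bit3=0)
  nb ...#.: next=#  (t=1,i=14, bit2=1)
  nb ....#: next=.  (t=1,i=13, bit1=0)
  nb .....: next=#  (t=6,i=13, bit0=1)
  bits 01111000101101100001110100110101 = 2025200949

2025200949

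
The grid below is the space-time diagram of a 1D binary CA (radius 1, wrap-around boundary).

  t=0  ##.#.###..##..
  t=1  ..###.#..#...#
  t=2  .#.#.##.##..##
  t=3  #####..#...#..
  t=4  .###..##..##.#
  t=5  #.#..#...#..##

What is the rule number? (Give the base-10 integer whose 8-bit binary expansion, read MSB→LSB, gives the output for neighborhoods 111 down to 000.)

166

  ###|#  b7=1 t=0,i=6
  ##.|.  b6=0 t=0,i=1
  #.#|#  b5=1 t=0,i=2
  #..|.  b4=0 t=0,i=8
  .##|.  b3=0 t=0,i=0
  .#.|#  b2=1 t=0,i=3
  ..#|#  b1=1 t=0,i=9
  ...|.  b0=0 t=1,i=11
  bits 10100110 = 166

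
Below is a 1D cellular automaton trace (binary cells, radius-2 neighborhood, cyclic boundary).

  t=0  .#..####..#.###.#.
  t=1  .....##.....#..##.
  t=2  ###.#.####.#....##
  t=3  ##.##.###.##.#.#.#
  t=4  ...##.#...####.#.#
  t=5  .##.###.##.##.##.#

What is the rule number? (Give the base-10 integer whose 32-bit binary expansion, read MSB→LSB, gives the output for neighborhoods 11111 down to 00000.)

  nb #####: next=#  (t=2,i=0, bit31=1)
  nb ####.: next=#  (t=0,i=6, bit30=1)
  nb ###.#: next=.  (t=0,i=14, bit29=0)
  nb ###..: next=.  (t=0,i=7, bit28=0)
  nb ##.##: next=.  (t=3,i=2, bit27=0)
  nb ##.#.: next=#  (t=0,i=15, bit26=1)
  nb ##..#: next=.  (t=0,i=8, bit25=0)
  nb ##...: next=#  (t=1,i=7, bit24=1)
  nb #.###: next=#  (t=0,i=12, bit23=1)
  nb #.##.: next=#  (t=3,i=3, bit22=1)
  nb #.#.#: next=#  (t=2,i=4, bit21=1)
  nb #.#..: next=#  (t=0,i=16, bit20=1)
  nb #..##: next=.  (t=0,i=3, bit19=0)
  nb #..#.: next=.  (t=0,i=0, bit18=0)
  nb #...#: next=#  (t=4,i=1, bit17=1)
  nb #....: next=#  (t=1,i=0, bit16=1)
  nb .####: next=#  (t=0,i=5, bit15=1)
  nb .###.: next=.  (t=0,i=13, bit14=0)
  nb .##.#: next=#  (t=3,i=4, bit13=1)
  nb .##..: next=#  (t=1,i=6, bit12=1)
  nb .#.##: next=.  (t=0,i=11, bit11=0)
  nb .#.#.: next=.  (t=3,i=14, bit10=0)
  nb .#..#: next=.  (t=0,i=2, bit9=0)
  nb .#...: next=.  (t=2,i=12, bit8=0)
  nb ..###: next=.  (t=0,i=4, bit7=0)
  nb ..##.: next=.  (t=1,i=5, bit6=0)
  nb ..#.#: next=.  (t=0,i=10, bit5=0)
  nb ..#..: next=.  (t=0,i=1, bit4=0)
  nb ...##: next=#  (t=1,i=4, bit3=1)
  nb ...#.: next=#  (t=1,i=11, bit2=1)
  nb ....#: next=.  (t=1,i=3, bit1=0)
  nb .....: next=#  (t=1,i=1, bit0=1)
  bits 11000101111100111011000000001101 = 3321081869

3321081869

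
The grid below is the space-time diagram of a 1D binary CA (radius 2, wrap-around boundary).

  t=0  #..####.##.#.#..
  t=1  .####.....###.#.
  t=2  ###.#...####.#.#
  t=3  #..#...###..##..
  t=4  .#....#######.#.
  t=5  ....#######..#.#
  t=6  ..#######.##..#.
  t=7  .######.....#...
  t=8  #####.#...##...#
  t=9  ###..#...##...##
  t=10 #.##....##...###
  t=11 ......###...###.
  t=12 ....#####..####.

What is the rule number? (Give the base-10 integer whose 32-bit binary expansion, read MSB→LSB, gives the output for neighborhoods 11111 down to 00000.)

  nb #####: next=#  (t=4,i=8, bit31=1)
  nb ####.: next=.  (t=0,i=5, bit30=0)
  nb ###.#: next=.  (t=0,i=6, bit29=0)
  nb ###..: next=#  (t=1,i=4, bit28=1)
  nb ##.##: next=.  (t=0,i=7, bit27=0)
  nb ##.#.: next=#  (t=0,i=10, bit26=1)
  nb ##..#: next=#  (t=3,i=10, bit25=1)
  nb ##...: next=.  (t=1,i=5, bit24=0)
  nb #.###: next=.  (t=2,i=15, bit23=0)
  nb #.##.: next=.  (t=0,i=8, bit22=0)
  nb #.#.#: next=#  (t=0,i=11, bit21=1)
  nb #.#..: next=.  (t=0,i=13, bit20=0)
  nb #..##: next=#  (t=0,i=2, bit19=1)
  nb #..#.: next=.  (t=0,i=15, bit18=0)
  nb #...#: next=.  (t=2,i=6, bit17=0)
  nb #....: next=.  (t=1,i=6, bit16=0)
  nb .####: next=#  (t=0,i=4, bit15=1)
  nb .###.: next=#  (t=1,i=11, bit14=1)
  nb .##.#: next=.  (t=0,i=9, bit13=0)
  nb .##..: next=.  (t=3,i=13, bit12=0)
  nb .#.##: next=.  (t=2,i=14, bit11=0)
  nb .#.#.: next=#  (t=0,i=12, bit10=1)
  nb .#..#: next=#  (t=0,i=1, bit9=1)
  nb .#...: next=.  (t=2,i=5, bit8=0)
  nb ..###: next=#  (t=0,i=3, bit7=1)
  nb ..##.: next=#  (t=3,i=12, bit6=1)
  nb ..#.#: next=.  (t=5,i=13, bit5=0)
  nb ..#..: next=.  (t=0,i=0, bit4=0)
  nb ...##: next=#  (t=1,i=9, bit3=1)
  nb ...#.: next=#  (t=7,i=11, bit2=1)
  nb ....#: next=#  (t=1,i=8, bit1=1)
  nb .....: next=.  (t=1,i=7, bit0=0)
  bits 10010110001010001100011011001110 = 2519254734

2519254734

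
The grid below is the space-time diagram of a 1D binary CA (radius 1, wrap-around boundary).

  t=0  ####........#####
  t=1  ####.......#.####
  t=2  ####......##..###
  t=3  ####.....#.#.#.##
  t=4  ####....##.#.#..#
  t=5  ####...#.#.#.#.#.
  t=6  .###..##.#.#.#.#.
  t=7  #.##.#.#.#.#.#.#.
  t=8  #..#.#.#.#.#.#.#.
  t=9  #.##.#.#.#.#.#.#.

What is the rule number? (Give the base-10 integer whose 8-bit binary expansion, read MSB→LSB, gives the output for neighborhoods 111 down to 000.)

  [7] ### => #  t=0,i=0
  [6] ##. => #  t=0,i=3
  [5] #.# => .  t=1,i=12
  [4] #.. => .  t=0,i=4
  [3] .## => .  t=0,i=12
  [2] .#. => #  t=1,i=11
  [1] ..# => #  t=0,i=11
  [0] ... => .  t=0,i=5
  bits 11000110 = 198

198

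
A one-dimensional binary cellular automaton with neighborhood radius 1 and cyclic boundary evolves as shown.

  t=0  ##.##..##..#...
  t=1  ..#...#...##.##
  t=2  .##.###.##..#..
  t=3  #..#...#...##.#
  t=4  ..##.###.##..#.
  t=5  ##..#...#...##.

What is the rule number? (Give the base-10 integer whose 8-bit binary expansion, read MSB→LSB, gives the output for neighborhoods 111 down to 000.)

39

  [7] ### => .  t=2,i=5
  [6] ##. => .  t=0,i=1
  [5] #.# => #  t=0,i=2
  [4] #.. => .  t=0,i=5
  [3] .## => .  t=0,i=0
  [2] .#. => #  t=0,i=11
  [1] ..# => #  t=0,i=6
  [0] ... => #  t=0,i=13
  bits 00100111 = 39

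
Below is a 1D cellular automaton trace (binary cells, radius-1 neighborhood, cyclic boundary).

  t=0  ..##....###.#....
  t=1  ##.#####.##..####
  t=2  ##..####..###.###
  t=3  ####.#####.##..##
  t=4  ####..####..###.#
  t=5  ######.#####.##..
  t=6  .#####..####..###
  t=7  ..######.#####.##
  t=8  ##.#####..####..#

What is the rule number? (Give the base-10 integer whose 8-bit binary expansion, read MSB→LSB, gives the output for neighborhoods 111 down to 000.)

  [7] ### => #  t=0,i=9
  [6] ##. => #  t=0,i=3
  [5] #.# => .  t=0,i=11
  [4] #.. => #  t=0,i=4
  [3] .## => .  t=0,i=2
  [2] .#. => .  t=0,i=12
  [1] ..# => #  t=0,i=1
  [0] ... => #  t=0,i=0
  bits 11010011 = 211

211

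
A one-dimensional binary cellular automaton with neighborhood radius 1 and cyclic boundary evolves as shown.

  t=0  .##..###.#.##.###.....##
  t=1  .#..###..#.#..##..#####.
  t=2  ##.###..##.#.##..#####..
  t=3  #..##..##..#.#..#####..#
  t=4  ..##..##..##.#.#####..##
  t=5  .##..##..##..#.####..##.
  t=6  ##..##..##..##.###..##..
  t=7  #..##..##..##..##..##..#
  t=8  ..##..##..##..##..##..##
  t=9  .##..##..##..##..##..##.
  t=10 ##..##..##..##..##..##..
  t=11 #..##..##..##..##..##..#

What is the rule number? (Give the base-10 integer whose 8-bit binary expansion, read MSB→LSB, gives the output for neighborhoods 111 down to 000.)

143

  [7] ### => #  t=0,i=6
  [6] ##. => .  t=0,i=2
  [5] #.# => .  t=0,i=0
  [4] #.. => .  t=0,i=3
  [3] .## => #  t=0,i=1
  [2] .#. => #  t=0,i=9
  [1] ..# => #  t=0,i=4
  [0] ... => #  t=0,i=18
  bits 10001111 = 143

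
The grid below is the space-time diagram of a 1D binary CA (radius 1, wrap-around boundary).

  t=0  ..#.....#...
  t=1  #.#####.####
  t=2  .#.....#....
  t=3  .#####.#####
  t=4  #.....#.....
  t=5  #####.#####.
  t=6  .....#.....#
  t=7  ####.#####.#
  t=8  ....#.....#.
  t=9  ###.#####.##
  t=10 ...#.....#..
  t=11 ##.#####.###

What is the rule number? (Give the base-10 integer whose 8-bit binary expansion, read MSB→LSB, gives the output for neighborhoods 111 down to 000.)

  ###|.  b7=0 t=1,i=3
  ##.|.  b6=0 t=1,i=0
  #.#|#  b5=1 t=1,i=1
  #..|#  b4=1 t=0,i=3
  .##|.  b3=0 t=1,i=2
  .#.|#  b2=1 t=0,i=2
  ..#|.  b1=0 t=0,i=1
  ...|#  b0=1 t=0,i=0
  bits 00110101 = 53

53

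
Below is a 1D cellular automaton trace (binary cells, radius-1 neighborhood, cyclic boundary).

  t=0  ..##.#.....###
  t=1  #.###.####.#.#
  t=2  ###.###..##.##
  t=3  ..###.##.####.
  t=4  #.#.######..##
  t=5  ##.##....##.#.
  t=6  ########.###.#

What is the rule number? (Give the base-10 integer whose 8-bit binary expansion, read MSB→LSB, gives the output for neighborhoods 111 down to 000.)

  nb ###: next=.  (t=0,i=12, bit7=0)
  nb ##.: next=#  (t=0,i=3, bit6=1)
  nb #.#: next=#  (t=0,i=4, bit5=1)
  nb #..: next=#  (t=0,i=0, bit4=1)
  nb .##: next=#  (t=0,i=2, bit3=1)
  nb .#.: next=.  (t=0,i=5, bit2=0)
  nb ..#: next=.  (t=0,i=1, bit1=0)
  nb ...: next=#  (t=0,i=7, bit0=1)
  bits 01111001 = 121

121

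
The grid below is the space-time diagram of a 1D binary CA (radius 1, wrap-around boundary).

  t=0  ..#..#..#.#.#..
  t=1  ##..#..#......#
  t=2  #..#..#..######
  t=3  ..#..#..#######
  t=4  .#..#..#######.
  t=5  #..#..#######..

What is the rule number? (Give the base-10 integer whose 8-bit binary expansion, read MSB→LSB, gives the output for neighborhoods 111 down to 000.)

139

  [7] ### => #  t=1,i=0
  [6] ##. => .  t=1,i=1
  [5] #.# => .  t=0,i=9
  [4] #.. => .  t=0,i=3
  [3] .## => #  t=1,i=14
  [2] .#. => .  t=0,i=2
  [1] ..# => #  t=0,i=1
  [0] ... => #  t=0,i=0
  bits 10001011 = 139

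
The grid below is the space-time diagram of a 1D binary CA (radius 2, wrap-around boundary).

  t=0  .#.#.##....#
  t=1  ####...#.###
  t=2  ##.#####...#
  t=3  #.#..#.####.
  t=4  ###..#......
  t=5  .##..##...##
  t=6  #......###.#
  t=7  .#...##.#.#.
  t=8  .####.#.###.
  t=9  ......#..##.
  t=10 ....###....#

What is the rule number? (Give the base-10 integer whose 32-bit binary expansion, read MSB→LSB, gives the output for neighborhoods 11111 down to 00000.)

  #####|#  b31=1 t=1,i=0
  ####.|.  b30=0 t=1,i=2
  ###.#|.  b29=0 t=2,i=1
  ###..|#  b28=1 t=1,i=3
  ##.##|#  b27=1 t=2,i=2
  ##.#.|.  b26=0 t=3,i=11
  ##..#|.  b25=0 t=4,i=3
  ##...|#  b24=1 t=0,i=7
  #.###|.  b23=0 t=1,i=9
  #.##.|.  b22=0 t=0,i=5
  #.#.#|#  b21=1 t=0,i=1
  #.#..|#  b20=1 t=3,i=2
  #..##|.  b19=0 t=5,i=4
  #..#.|.  b18=0 t=3,i=4
  #...#|#  b17=1 t=1,i=5
  #....|.  b16=0 t=0,i=8
  .####|.  b15=0 t=1,i=10
  .###.|#  b14=1 t=2,i=0
  .##.#|#  b13=1 t=5,i=11
  .##..|.  b12=0 t=0,i=6
  .#.##|.  b11=0 t=0,i=4
  .#.#.|#  b10=1 t=0,i=0
  .#..#|.  b9=0 t=3,i=3
  .#...|#  b8=1 t=4,i=6
  ..###|.  b7=0 t=2,i=11
  ..##.|.  b6=0 t=5,i=5
  ..#.#|#  b5=1 t=0,i=11
  ..#..|#  b4=1 t=4,i=5
  ...##|#  b3=1 t=2,i=10
  ...#.|#  b2=1 t=0,i=10
  ....#|#  b1=1 t=0,i=9
  .....|.  b0=0 t=4,i=8
  bits 10011001001100100110010100111110 = 2570216766

2570216766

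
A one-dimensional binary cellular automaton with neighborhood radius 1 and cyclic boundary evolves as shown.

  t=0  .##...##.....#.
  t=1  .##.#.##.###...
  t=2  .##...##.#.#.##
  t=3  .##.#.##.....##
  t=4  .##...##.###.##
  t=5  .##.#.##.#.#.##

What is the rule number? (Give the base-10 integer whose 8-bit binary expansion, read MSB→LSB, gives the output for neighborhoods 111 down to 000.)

73

  nb ###: next=.  (t=1,i=10, bit7=0)
  nb ##.: next=#  (t=0,i=2, bit6=1)
  nb #.#: next=.  (t=1,i=3, bit5=0)
  nb #..: next=.  (t=0,i=3, bit4=0)
  nb .##: next=#  (t=0,i=1, bit3=1)
  nb .#.: next=.  (t=0,i=13, bit2=0)
  nb ..#: next=.  (t=0,i=0, bit1=0)
  nb ...: next=#  (t=0,i=4, bit0=1)
  bits 01001001 = 73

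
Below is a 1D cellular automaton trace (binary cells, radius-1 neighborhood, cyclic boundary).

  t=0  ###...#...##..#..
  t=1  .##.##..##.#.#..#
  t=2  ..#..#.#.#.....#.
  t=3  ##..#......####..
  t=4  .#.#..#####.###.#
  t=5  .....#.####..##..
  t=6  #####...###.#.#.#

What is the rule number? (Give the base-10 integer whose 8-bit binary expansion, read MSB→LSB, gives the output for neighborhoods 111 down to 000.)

195

  [7] ### => #  t=0,i=1
  [6] ##. => #  t=0,i=2
  [5] #.# => .  t=1,i=0
  [4] #.. => .  t=0,i=3
  [3] .## => .  t=0,i=0
  [2] .#. => .  t=0,i=6
  [1] ..# => #  t=0,i=5
  [0] ... => #  t=0,i=4
  bits 11000011 = 195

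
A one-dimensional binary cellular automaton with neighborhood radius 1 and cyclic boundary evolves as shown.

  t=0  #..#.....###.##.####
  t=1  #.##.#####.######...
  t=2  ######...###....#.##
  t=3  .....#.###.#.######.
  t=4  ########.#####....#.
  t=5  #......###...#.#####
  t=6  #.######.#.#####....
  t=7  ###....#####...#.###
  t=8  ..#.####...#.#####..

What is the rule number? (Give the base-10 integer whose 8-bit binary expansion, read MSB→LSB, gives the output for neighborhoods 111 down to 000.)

  ### -> .   bit 7 = 0  t=0,i=10
  ##. -> #   bit 6 = 1  t=0,i=0
  #.# -> #   bit 5 = 1  t=0,i=12
  #.. -> .   bit 4 = 0  t=0,i=1
  .## -> #   bit 3 = 1  t=0,i=9
  .#. -> #   bit 2 = 1  t=0,i=3
  ..# -> #   bit 1 = 1  t=0,i=2
  ... -> #   bit 0 = 1  t=0,i=5
  bits 01101111 = 111

111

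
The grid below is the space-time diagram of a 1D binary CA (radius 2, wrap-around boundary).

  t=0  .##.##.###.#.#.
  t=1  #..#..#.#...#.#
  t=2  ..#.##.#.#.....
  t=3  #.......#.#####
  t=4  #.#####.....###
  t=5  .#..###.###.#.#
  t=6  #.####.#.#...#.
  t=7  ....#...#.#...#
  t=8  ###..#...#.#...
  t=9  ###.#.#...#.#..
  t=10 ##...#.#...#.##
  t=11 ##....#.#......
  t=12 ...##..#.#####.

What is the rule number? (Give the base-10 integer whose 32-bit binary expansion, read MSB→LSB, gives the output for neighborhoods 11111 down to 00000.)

3624748931

  nb #####: next=#  (t=3,i=12, bit31=1)
  nb ####.: next=#  (t=3,i=14, bit30=1)
  nb ###.#: next=.  (t=0,i=9, bit29=0)
  nb ###..: next=#  (t=3,i=0, bit28=1)
  nb ##.##: next=#  (t=0,i=3, bit27=1)
  nb ##.#.: next=.  (t=0,i=10, bit26=0)
  nb ##..#: next=.  (t=1,i=1, bit25=0)
  nb ##...: next=.  (t=3,i=1, bit24=0)
  nb #.###: next=.  (t=0,i=7, bit23=0)
  nb #.##.: next=.  (t=0,i=4, bit22=0)
  nb #.#.#: next=.  (t=0,i=11, bit21=0)
  nb #.#..: next=.  (t=0,i=13, bit20=0)
  nb #..##: next=#  (t=0,i=0, bit19=1)
  nb #..#.: next=#  (t=1,i=2, bit18=1)
  nb #...#: next=.  (t=1,i=10, bit17=0)
  nb #....: next=#  (t=2,i=11, bit16=1)
  nb .####: next=.  (t=3,i=11, bit15=0)
  nb .###.: next=#  (t=0,i=8, bit14=1)
  nb .##.#: next=.  (t=0,i=2, bit13=0)
  nb .##..: next=.  (t=1,i=0, bit12=0)
  nb .#.##: next=.  (t=1,i=13, bit11=0)
  nb .#.#.: next=#  (t=0,i=12, bit10=1)
  nb .#..#: next=#  (t=0,i=14, bit9=1)
  nb .#...: next=#  (t=1,i=9, bit8=1)
  nb ..###: next=#  (t=4,i=12, bit7=1)
  nb ..##.: next=.  (t=0,i=1, bit6=0)
  nb ..#.#: next=.  (t=1,i=6, bit5=0)
  nb ..#..: next=.  (t=1,i=3, bit4=0)
  nb ...##: next=.  (t=4,i=11, bit3=0)
  nb ...#.: next=.  (t=1,i=11, bit2=0)
  nb ....#: next=#  (t=2,i=0, bit1=1)
  nb .....: next=#  (t=2,i=12, bit0=1)
  bits 11011000000011010100011110000011 = 3624748931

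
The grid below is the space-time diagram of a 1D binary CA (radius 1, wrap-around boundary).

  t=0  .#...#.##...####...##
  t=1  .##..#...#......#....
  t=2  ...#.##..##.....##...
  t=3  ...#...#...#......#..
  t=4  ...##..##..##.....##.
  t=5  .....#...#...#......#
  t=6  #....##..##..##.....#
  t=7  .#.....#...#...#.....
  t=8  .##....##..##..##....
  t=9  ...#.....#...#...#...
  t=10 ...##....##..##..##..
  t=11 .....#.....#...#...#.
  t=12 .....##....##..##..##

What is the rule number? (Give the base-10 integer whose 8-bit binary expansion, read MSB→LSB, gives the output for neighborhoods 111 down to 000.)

  ###|.  b7=0 t=0,i=13
  ##.|.  b6=0 t=0,i=8
  #.#|.  b5=0 t=0,i=0
  #..|#  b4=1 t=0,i=2
  .##|.  b3=0 t=0,i=7
  .#.|#  b2=1 t=0,i=1
  ..#|.  b1=0 t=0,i=4
  ...|.  b0=0 t=0,i=3
  bits 00010100 = 20

20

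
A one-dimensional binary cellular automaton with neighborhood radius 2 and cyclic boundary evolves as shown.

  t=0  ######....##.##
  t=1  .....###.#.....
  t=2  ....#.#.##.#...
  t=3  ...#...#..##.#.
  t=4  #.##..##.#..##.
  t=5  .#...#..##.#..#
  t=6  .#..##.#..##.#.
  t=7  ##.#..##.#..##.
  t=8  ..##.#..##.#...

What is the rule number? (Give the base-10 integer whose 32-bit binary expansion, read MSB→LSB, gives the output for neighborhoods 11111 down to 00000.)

354240540

  [31] ##### => .  t=0,i=0
  [30] ####. => .  t=0,i=4
  [29] ###.# => .  t=1,i=7
  [28] ###.. => #  t=0,i=5
  [27] ##.## => .  t=0,i=12
  [26] ##.#. => #  t=1,i=8
  [25] ##..# => .  t=4,i=4
  [24] ##... => #  t=0,i=6
  [23] #.### => .  t=0,i=13
  [22] #.##. => .  t=2,i=8
  [21] #.#.# => .  t=2,i=6
  [20] #.#.. => #  t=1,i=9
  [19] #..## => #  t=3,i=9
  [18] #..#. => #  t=5,i=13
  [17] #...# => .  t=3,i=5
  [16] #.... => #  t=0,i=7
  [15] .#### => .  t=0,i=14
  [14] .###. => #  t=1,i=6
  [13] .##.# => .  t=0,i=11
  [12] .##.. => .  t=4,i=3
  [11] .#.## => #  t=2,i=7
  [10] .#.#. => .  t=2,i=5
  [9] .#..# => .  t=3,i=8
  [8] .#... => .  t=1,i=10
  [7] ..### => .  t=1,i=5
  [6] ..##. => .  t=0,i=10
  [5] ..#.# => .  t=2,i=4
  [4] ..#.. => #  t=3,i=3
  [3] ...## => #  t=0,i=9
  [2] ...#. => #  t=2,i=3
  [1] ....# => .  t=0,i=8
  [0] ..... => .  t=1,i=0
  bits 00010101000111010100100000011100 = 354240540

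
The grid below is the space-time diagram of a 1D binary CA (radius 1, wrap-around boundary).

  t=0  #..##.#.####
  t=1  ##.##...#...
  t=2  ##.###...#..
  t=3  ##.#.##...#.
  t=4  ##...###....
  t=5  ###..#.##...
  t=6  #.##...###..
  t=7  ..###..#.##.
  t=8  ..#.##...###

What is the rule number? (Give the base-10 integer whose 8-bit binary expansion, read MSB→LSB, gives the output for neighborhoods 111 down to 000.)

88

  nb ###: next=.  (t=0,i=9, bit7=0)
  nb ##.: next=#  (t=0,i=0, bit6=1)
  nb #.#: next=.  (t=0,i=5, bit5=0)
  nb #..: next=#  (t=0,i=1, bit4=1)
  nb .##: next=#  (t=0,i=3, bit3=1)
  nb .#.: next=.  (t=0,i=6, bit2=0)
  nb ..#: next=.  (t=0,i=2, bit1=0)
  nb ...: next=.  (t=1,i=6, bit0=0)
  bits 01011000 = 88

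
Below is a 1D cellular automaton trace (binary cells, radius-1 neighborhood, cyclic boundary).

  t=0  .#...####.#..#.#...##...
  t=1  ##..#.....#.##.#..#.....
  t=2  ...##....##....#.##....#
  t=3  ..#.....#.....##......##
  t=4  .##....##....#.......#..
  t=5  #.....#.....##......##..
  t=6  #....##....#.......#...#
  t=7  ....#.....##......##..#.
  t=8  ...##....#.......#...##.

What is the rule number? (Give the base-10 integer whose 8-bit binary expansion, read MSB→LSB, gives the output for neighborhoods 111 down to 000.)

6

  [7] ### => .  t=0,i=6
  [6] ##. => .  t=0,i=8
  [5] #.# => .  t=0,i=9
  [4] #.. => .  t=0,i=2
  [3] .## => .  t=0,i=5
  [2] .#. => #  t=0,i=1
  [1] ..# => #  t=0,i=0
  [0] ... => .  t=0,i=3
  bits 00000110 = 6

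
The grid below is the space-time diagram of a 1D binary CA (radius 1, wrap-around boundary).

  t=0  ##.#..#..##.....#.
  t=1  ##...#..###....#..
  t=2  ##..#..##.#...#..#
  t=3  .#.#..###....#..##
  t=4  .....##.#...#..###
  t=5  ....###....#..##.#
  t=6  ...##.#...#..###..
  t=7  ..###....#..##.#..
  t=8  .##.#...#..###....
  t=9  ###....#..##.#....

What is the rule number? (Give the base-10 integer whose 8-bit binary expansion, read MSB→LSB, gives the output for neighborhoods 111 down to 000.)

74

  [7] ### => .  t=1,i=9
  [6] ##. => #  t=0,i=1
  [5] #.# => .  t=0,i=2
  [4] #.. => .  t=0,i=4
  [3] .## => #  t=0,i=0
  [2] .#. => .  t=0,i=3
  [1] ..# => #  t=0,i=5
  [0] ... => .  t=0,i=12
  bits 01001010 = 74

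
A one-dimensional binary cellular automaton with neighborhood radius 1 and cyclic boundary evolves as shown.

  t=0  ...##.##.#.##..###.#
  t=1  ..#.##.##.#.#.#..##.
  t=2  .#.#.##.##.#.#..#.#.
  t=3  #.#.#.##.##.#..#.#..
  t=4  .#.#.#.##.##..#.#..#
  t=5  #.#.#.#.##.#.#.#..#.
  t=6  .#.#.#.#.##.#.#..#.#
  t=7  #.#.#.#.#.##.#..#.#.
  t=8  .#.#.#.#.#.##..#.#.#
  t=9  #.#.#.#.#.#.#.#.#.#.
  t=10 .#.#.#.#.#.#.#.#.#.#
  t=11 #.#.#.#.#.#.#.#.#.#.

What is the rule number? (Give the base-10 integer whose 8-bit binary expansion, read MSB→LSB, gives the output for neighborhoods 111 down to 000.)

  nb ###: next=.  (t=0,i=16, bit7=0)
  nb ##.: next=#  (t=0,i=4, bit6=1)
  nb #.#: next=#  (t=0,i=5, bit5=1)
  nb #..: next=.  (t=0,i=0, bit4=0)
  nb .##: next=.  (t=0,i=3, bit3=0)
  nb .#.: next=.  (t=0,i=9, bit2=0)
  nb ..#: next=#  (t=0,i=2, bit1=1)
  nb ...: next=.  (t=0,i=1, bit0=0)
  bits 01100010 = 98

98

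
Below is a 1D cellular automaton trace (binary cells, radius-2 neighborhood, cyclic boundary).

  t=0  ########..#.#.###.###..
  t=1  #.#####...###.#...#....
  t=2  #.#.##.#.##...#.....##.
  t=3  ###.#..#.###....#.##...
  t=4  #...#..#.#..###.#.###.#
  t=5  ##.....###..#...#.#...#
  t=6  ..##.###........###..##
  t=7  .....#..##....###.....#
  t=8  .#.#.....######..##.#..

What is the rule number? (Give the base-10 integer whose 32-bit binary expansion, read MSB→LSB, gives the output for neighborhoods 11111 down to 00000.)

3253802154

  [31] ##### => #  t=0,i=2
  [30] ####. => #  t=0,i=6
  [29] ###.# => .  t=0,i=16
  [28] ###.. => .  t=0,i=7
  [27] ##.## => .  t=0,i=17
  [26] ##.#. => .  t=1,i=13
  [25] ##..# => .  t=0,i=8
  [24] ##... => #  t=1,i=7
  [23] #.### => #  t=0,i=14
  [22] #.##. => #  t=2,i=4
  [21] #.#.# => #  t=0,i=12
  [20] #.#.. => #  t=1,i=14
  [19] #..## => .  t=0,i=22
  [18] #..#. => .  t=0,i=9
  [17] #...# => .  t=1,i=8
  [16] #.... => #  t=1,i=20
  [15] .#### => .  t=0,i=1
  [14] .###. => .  t=0,i=15
  [13] .##.# => .  t=2,i=5
  [12] .##.. => #  t=2,i=10
  [11] .#.## => .  t=0,i=13
  [10] .#.#. => #  t=0,i=11
  [9] .#..# => .  t=3,i=5
  [8] .#... => .  t=1,i=15
  [7] ..### => #  t=0,i=0
  [6] ..##. => .  t=2,i=20
  [5] ..#.# => #  t=0,i=10
  [4] ..#.. => .  t=1,i=18
  [3] ...## => #  t=1,i=9
  [2] ...#. => .  t=1,i=17
  [1] ....# => #  t=1,i=21
  [0] ..... => .  t=2,i=17
  bits 11000001111100010001010010101010 = 3253802154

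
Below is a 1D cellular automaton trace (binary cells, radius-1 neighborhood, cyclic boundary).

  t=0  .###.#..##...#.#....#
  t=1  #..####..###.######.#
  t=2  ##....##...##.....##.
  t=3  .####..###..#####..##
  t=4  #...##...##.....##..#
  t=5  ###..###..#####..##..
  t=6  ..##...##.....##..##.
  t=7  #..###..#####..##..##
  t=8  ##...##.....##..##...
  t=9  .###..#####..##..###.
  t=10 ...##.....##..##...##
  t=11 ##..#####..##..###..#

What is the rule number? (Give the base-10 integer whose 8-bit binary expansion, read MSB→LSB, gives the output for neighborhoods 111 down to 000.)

  nb ###: next=.  (t=0,i=2, bit7=0)
  nb ##.: next=#  (t=0,i=3, bit6=1)
  nb #.#: next=#  (t=0,i=0, bit5=1)
  nb #..: next=#  (t=0,i=6, bit4=1)
  nb .##: next=.  (t=0,i=1, bit3=0)
  nb .#.: next=#  (t=0,i=5, bit2=1)
  nb ..#: next=.  (t=0,i=7, bit1=0)
  nb ...: next=#  (t=0,i=11, bit0=1)
  bits 01110101 = 117

117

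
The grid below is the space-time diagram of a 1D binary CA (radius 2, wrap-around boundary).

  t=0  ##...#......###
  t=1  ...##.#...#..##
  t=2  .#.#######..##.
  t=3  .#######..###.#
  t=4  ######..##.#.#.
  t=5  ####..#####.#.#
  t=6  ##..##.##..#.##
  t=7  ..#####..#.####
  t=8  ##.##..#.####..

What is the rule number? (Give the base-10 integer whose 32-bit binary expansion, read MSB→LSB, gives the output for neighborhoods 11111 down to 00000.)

2392517990

  [31] ##### => #  t=0,i=14
  [30] ####. => .  t=0,i=0
  [29] ###.# => .  t=3,i=12
  [28] ###.. => .  t=0,i=1
  [27] ##.## => #  t=6,i=6
  [26] ##.#. => #  t=1,i=5
  [25] ##..# => #  t=2,i=10
  [24] ##... => .  t=0,i=2
  [23] #.### => #  t=2,i=3
  [22] #.##. => .  t=6,i=7
  [21] #.#.# => .  t=3,i=14
  [20] #.#.. => #  t=1,i=6
  [19] #..## => #  t=1,i=12
  [18] #..#. => .  t=2,i=0
  [17] #...# => #  t=0,i=3
  [16] #.... => .  t=0,i=7
  [15] .#### => #  t=0,i=13
  [14] .###. => #  t=3,i=11
  [13] .##.# => #  t=1,i=4
  [12] .##.. => .  t=1,i=14
  [11] .#.## => #  t=2,i=2
  [10] .#.#. => #  t=4,i=12
  [9] .#..# => .  t=1,i=11
  [8] .#... => #  t=0,i=6
  [7] ..### => .  t=0,i=12
  [6] ..##. => #  t=1,i=3
  [5] ..#.# => #  t=2,i=1
  [4] ..#.. => .  t=0,i=5
  [3] ...## => .  t=0,i=11
  [2] ...#. => #  t=0,i=4
  [1] ....# => #  t=0,i=10
  [0] ..... => .  t=0,i=8
  bits 10001110100110101110110101100110 = 2392517990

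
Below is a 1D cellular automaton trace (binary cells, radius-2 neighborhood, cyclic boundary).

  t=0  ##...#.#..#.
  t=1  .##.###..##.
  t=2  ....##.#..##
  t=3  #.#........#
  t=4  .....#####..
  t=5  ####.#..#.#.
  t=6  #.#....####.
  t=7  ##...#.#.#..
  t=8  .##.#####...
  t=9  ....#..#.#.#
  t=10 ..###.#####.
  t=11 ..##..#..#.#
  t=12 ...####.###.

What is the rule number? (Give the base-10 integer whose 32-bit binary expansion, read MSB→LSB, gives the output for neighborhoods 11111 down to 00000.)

1134843063

  ##### -> .   bit 31 = 0  t=4,i=7
  ####. -> #   bit 30 = 1  t=4,i=8
  ###.# -> .   bit 29 = 0  t=5,i=3
  ###.. -> .   bit 28 = 0  t=1,i=6
  ##.## -> .   bit 27 = 0  t=1,i=3
  ##.#. -> .   bit 26 = 0  t=2,i=6
  ##..# -> #   bit 25 = 1  t=1,i=7
  ##... -> #   bit 24 = 1  t=0,i=2
  #.### -> #   bit 23 = 1  t=1,i=4
  #.##. -> .   bit 22 = 0  t=0,i=0
  #.#.# -> #   bit 21 = 1  t=5,i=10
  #.#.. -> .   bit 20 = 0  t=0,i=7
  #..## -> .   bit 19 = 0  t=1,i=0
  #..#. -> #   bit 18 = 1  t=0,i=9
  #...# -> .   bit 17 = 0  t=0,i=3
  #.... -> .   bit 16 = 0  t=2,i=1
  .#### -> .   bit 15 = 0  t=4,i=6
  .###. -> #   bit 14 = 1  t=1,i=5
  .##.# -> .   bit 13 = 0  t=1,i=2
  .##.. -> #   bit 12 = 1  t=0,i=1
  .#.## -> .   bit 11 = 0  t=0,i=11
  .#.#. -> #   bit 10 = 1  t=0,i=6
  .#..# -> .   bit 9 = 0  t=0,i=8
  .#... -> .   bit 8 = 0  t=3,i=3
  ..### -> #   bit 7 = 1  t=4,i=5
  ..##. -> .   bit 6 = 0  t=1,i=1
  ..#.# -> #   bit 5 = 1  t=0,i=5
  ..#.. -> #   bit 4 = 1  t=9,i=4
  ...## -> .   bit 3 = 0  t=2,i=3
  ...#. -> #   bit 2 = 1  t=0,i=4
  ....# -> #   bit 1 = 1  t=2,i=2
  ..... -> #   bit 0 = 1  t=3,i=5
  bits 01000011101001000101010010110111 = 1134843063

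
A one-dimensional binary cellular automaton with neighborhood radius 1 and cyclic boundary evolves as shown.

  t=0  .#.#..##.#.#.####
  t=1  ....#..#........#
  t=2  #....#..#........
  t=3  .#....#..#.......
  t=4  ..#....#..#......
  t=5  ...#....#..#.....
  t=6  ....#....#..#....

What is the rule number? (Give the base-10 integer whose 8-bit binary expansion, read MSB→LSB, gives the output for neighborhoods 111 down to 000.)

  ### -> .   bit 7 = 0  t=0,i=14
  ##. -> #   bit 6 = 1  t=0,i=7
  #.# -> .   bit 5 = 0  t=0,i=0
  #.. -> #   bit 4 = 1  t=0,i=4
  .## -> .   bit 3 = 0  t=0,i=6
  .#. -> .   bit 2 = 0  t=0,i=1
  ..# -> .   bit 1 = 0  t=0,i=5
  ... -> .   bit 0 = 0  t=1,i=1
  bits 01010000 = 80

80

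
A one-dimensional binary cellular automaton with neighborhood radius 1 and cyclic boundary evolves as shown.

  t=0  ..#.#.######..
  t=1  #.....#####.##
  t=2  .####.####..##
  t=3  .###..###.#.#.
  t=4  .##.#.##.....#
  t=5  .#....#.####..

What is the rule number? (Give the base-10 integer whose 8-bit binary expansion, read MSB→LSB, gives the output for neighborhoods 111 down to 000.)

  [7] ### => #  t=0,i=7
  [6] ##. => .  t=0,i=11
  [5] #.# => .  t=0,i=3
  [4] #.. => #  t=0,i=12
  [3] .## => #  t=0,i=6
  [2] .#. => .  t=0,i=2
  [1] ..# => .  t=0,i=1
  [0] ... => #  t=0,i=0
  bits 10011001 = 153

153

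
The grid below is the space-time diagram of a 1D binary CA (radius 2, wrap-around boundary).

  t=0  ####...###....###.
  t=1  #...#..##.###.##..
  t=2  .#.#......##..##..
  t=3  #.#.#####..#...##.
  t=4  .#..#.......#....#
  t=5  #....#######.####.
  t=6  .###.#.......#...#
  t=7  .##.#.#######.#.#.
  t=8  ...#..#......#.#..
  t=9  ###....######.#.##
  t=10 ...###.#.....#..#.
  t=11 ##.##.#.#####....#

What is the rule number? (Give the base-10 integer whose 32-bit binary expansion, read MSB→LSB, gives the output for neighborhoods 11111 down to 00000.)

96556423

  ##### -> .   bit 31 = 0  t=3,i=6
  ####. -> .   bit 30 = 0  t=0,i=2
  ###.# -> .   bit 29 = 0  t=0,i=16
  ###.. -> .   bit 28 = 0  t=0,i=3
  ##.## -> .   bit 27 = 0  t=0,i=17
  ##.#. -> #   bit 26 = 1  t=3,i=17
  ##..# -> .   bit 25 = 0  t=1,i=16
  ##... -> #   bit 24 = 1  t=0,i=4
  #.### -> #   bit 23 = 1  t=0,i=0
  #.##. -> #   bit 22 = 1  t=1,i=14
  #.#.# -> .   bit 21 = 0  t=3,i=0
  #.#.. -> .   bit 20 = 0  t=2,i=3
  #..## -> .   bit 19 = 0  t=1,i=6
  #..#. -> .   bit 18 = 0  t=1,i=17
  #...# -> .   bit 17 = 0  t=0,i=5
  #.... -> #   bit 16 = 1  t=0,i=11
  .#### -> .   bit 15 = 0  t=0,i=1
  .###. -> #   bit 14 = 1  t=0,i=8
  .##.# -> .   bit 13 = 0  t=1,i=8
  .##.. -> #   bit 12 = 1  t=1,i=15
  .#.## -> .   bit 11 = 0  t=3,i=3
  .#.#. -> #   bit 10 = 1  t=2,i=2
  .#..# -> .   bit 9 = 0  t=1,i=5
  .#... -> #   bit 8 = 1  t=1,i=1
  ..### -> #   bit 7 = 1  t=0,i=7
  ..##. -> .   bit 6 = 0  t=1,i=7
  ..#.# -> .   bit 5 = 0  t=2,i=1
  ..#.. -> .   bit 4 = 0  t=1,i=0
  ...## -> .   bit 3 = 0  t=0,i=6
  ...#. -> #   bit 2 = 1  t=1,i=3
  ....# -> #   bit 1 = 1  t=0,i=12
  ..... -> #   bit 0 = 1  t=2,i=6
  bits 00000101110000010101010110000111 = 96556423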